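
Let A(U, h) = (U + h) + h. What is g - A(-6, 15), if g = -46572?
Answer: -46596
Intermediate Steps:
A(U, h) = U + 2*h
g - A(-6, 15) = -46572 - (-6 + 2*15) = -46572 - (-6 + 30) = -46572 - 1*24 = -46572 - 24 = -46596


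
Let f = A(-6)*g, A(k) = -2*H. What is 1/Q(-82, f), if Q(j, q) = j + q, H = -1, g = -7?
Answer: -1/96 ≈ -0.010417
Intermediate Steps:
A(k) = 2 (A(k) = -2*(-1) = 2)
f = -14 (f = 2*(-7) = -14)
1/Q(-82, f) = 1/(-82 - 14) = 1/(-96) = -1/96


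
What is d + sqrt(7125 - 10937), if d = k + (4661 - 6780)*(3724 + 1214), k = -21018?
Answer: -10484640 + 2*I*sqrt(953) ≈ -1.0485e+7 + 61.741*I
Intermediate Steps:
d = -10484640 (d = -21018 + (4661 - 6780)*(3724 + 1214) = -21018 - 2119*4938 = -21018 - 10463622 = -10484640)
d + sqrt(7125 - 10937) = -10484640 + sqrt(7125 - 10937) = -10484640 + sqrt(-3812) = -10484640 + 2*I*sqrt(953)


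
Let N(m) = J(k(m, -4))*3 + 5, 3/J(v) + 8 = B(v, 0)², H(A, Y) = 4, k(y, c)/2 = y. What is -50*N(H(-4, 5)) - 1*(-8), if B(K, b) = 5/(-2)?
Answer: 106/7 ≈ 15.143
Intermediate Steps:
k(y, c) = 2*y
B(K, b) = -5/2 (B(K, b) = 5*(-½) = -5/2)
J(v) = -12/7 (J(v) = 3/(-8 + (-5/2)²) = 3/(-8 + 25/4) = 3/(-7/4) = 3*(-4/7) = -12/7)
N(m) = -⅐ (N(m) = -12/7*3 + 5 = -36/7 + 5 = -⅐)
-50*N(H(-4, 5)) - 1*(-8) = -50*(-⅐) - 1*(-8) = 50/7 + 8 = 106/7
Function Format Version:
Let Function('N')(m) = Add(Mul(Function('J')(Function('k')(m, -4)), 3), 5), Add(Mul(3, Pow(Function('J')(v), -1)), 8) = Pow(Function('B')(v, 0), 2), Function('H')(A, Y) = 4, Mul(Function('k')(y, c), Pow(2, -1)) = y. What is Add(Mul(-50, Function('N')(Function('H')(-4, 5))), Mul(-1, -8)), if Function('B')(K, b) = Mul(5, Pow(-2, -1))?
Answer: Rational(106, 7) ≈ 15.143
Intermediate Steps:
Function('k')(y, c) = Mul(2, y)
Function('B')(K, b) = Rational(-5, 2) (Function('B')(K, b) = Mul(5, Rational(-1, 2)) = Rational(-5, 2))
Function('J')(v) = Rational(-12, 7) (Function('J')(v) = Mul(3, Pow(Add(-8, Pow(Rational(-5, 2), 2)), -1)) = Mul(3, Pow(Add(-8, Rational(25, 4)), -1)) = Mul(3, Pow(Rational(-7, 4), -1)) = Mul(3, Rational(-4, 7)) = Rational(-12, 7))
Function('N')(m) = Rational(-1, 7) (Function('N')(m) = Add(Mul(Rational(-12, 7), 3), 5) = Add(Rational(-36, 7), 5) = Rational(-1, 7))
Add(Mul(-50, Function('N')(Function('H')(-4, 5))), Mul(-1, -8)) = Add(Mul(-50, Rational(-1, 7)), Mul(-1, -8)) = Add(Rational(50, 7), 8) = Rational(106, 7)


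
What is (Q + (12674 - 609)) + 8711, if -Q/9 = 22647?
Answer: -183047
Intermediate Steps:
Q = -203823 (Q = -9*22647 = -203823)
(Q + (12674 - 609)) + 8711 = (-203823 + (12674 - 609)) + 8711 = (-203823 + 12065) + 8711 = -191758 + 8711 = -183047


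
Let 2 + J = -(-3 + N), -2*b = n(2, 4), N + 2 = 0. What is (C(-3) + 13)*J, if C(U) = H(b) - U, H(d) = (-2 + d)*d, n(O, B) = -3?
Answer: 183/4 ≈ 45.750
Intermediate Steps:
N = -2 (N = -2 + 0 = -2)
b = 3/2 (b = -½*(-3) = 3/2 ≈ 1.5000)
H(d) = d*(-2 + d)
C(U) = -¾ - U (C(U) = 3*(-2 + 3/2)/2 - U = (3/2)*(-½) - U = -¾ - U)
J = 3 (J = -2 - (-3 - 2) = -2 - 1*(-5) = -2 + 5 = 3)
(C(-3) + 13)*J = ((-¾ - 1*(-3)) + 13)*3 = ((-¾ + 3) + 13)*3 = (9/4 + 13)*3 = (61/4)*3 = 183/4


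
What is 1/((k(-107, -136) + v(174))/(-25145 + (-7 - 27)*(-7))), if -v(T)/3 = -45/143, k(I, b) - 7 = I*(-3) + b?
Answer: -3561701/27591 ≈ -129.09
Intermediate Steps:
k(I, b) = 7 + b - 3*I (k(I, b) = 7 + (I*(-3) + b) = 7 + (-3*I + b) = 7 + (b - 3*I) = 7 + b - 3*I)
v(T) = 135/143 (v(T) = -(-135)/143 = -3*(-45/143) = 135/143)
1/((k(-107, -136) + v(174))/(-25145 + (-7 - 27)*(-7))) = 1/(((7 - 136 - 3*(-107)) + 135/143)/(-25145 + (-7 - 27)*(-7))) = 1/(((7 - 136 + 321) + 135/143)/(-25145 - 34*(-7))) = 1/((192 + 135/143)/(-25145 + 238)) = 1/((27591/143)/(-24907)) = 1/((27591/143)*(-1/24907)) = 1/(-27591/3561701) = -3561701/27591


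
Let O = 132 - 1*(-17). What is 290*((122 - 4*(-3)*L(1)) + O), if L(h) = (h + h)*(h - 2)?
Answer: 71630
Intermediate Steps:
L(h) = 2*h*(-2 + h) (L(h) = (2*h)*(-2 + h) = 2*h*(-2 + h))
O = 149 (O = 132 + 17 = 149)
290*((122 - 4*(-3)*L(1)) + O) = 290*((122 - 4*(-3)*2*1*(-2 + 1)) + 149) = 290*((122 - (-12)*2*1*(-1)) + 149) = 290*((122 - (-12)*(-2)) + 149) = 290*((122 - 1*24) + 149) = 290*((122 - 24) + 149) = 290*(98 + 149) = 290*247 = 71630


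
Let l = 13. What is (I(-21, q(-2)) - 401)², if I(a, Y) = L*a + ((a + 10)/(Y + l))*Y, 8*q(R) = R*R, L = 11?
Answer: 291555625/729 ≈ 3.9994e+5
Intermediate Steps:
q(R) = R²/8 (q(R) = (R*R)/8 = R²/8)
I(a, Y) = 11*a + Y*(10 + a)/(13 + Y) (I(a, Y) = 11*a + ((a + 10)/(Y + 13))*Y = 11*a + ((10 + a)/(13 + Y))*Y = 11*a + Y*(10 + a)/(13 + Y))
(I(-21, q(-2)) - 401)² = ((10*((⅛)*(-2)²) + 143*(-21) + 12*((⅛)*(-2)²)*(-21))/(13 + (⅛)*(-2)²) - 401)² = ((10*((⅛)*4) - 3003 + 12*((⅛)*4)*(-21))/(13 + (⅛)*4) - 401)² = ((10*(½) - 3003 + 12*(½)*(-21))/(13 + ½) - 401)² = ((5 - 3003 - 126)/(27/2) - 401)² = ((2/27)*(-3124) - 401)² = (-6248/27 - 401)² = (-17075/27)² = 291555625/729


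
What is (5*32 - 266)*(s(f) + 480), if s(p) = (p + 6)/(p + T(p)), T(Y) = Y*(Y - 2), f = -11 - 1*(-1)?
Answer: -2798188/55 ≈ -50876.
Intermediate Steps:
f = -10 (f = -11 + 1 = -10)
T(Y) = Y*(-2 + Y)
s(p) = (6 + p)/(p + p*(-2 + p)) (s(p) = (p + 6)/(p + p*(-2 + p)) = (6 + p)/(p + p*(-2 + p)))
(5*32 - 266)*(s(f) + 480) = (5*32 - 266)*((6 - 10)/((-10)*(-1 - 10)) + 480) = (160 - 266)*(-⅒*(-4)/(-11) + 480) = -106*(-⅒*(-1/11)*(-4) + 480) = -106*(-2/55 + 480) = -106*26398/55 = -2798188/55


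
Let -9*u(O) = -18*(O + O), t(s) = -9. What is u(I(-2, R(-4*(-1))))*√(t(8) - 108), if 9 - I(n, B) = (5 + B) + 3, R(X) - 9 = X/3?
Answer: -112*I*√13 ≈ -403.82*I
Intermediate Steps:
R(X) = 9 + X/3
I(n, B) = 1 - B (I(n, B) = 9 - ((5 + B) + 3) = 9 - (8 + B) = 9 + (-8 - B) = 1 - B)
u(O) = 4*O (u(O) = -(-2)*(O + O) = -(-2)*2*O = -(-4)*O = 4*O)
u(I(-2, R(-4*(-1))))*√(t(8) - 108) = (4*(1 - (9 + (-4*(-1))/3)))*√(-9 - 108) = (4*(1 - (9 + (⅓)*4)))*√(-117) = (4*(1 - (9 + 4/3)))*(3*I*√13) = (4*(1 - 1*31/3))*(3*I*√13) = (4*(1 - 31/3))*(3*I*√13) = (4*(-28/3))*(3*I*√13) = -112*I*√13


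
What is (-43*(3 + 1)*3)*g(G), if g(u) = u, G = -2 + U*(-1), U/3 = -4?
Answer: -5160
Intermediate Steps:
U = -12 (U = 3*(-4) = -12)
G = 10 (G = -2 - 12*(-1) = -2 + 12 = 10)
(-43*(3 + 1)*3)*g(G) = -43*(3 + 1)*3*10 = -172*3*10 = -43*12*10 = -516*10 = -5160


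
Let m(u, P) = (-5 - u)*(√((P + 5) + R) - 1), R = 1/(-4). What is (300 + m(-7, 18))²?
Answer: (298 + √91)² ≈ 94581.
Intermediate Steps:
R = -¼ ≈ -0.25000
m(u, P) = (-1 + √(19/4 + P))*(-5 - u) (m(u, P) = (-5 - u)*(√((P + 5) - ¼) - 1) = (-5 - u)*(√((5 + P) - ¼) - 1) = (-5 - u)*(√(19/4 + P) - 1) = (-5 - u)*(-1 + √(19/4 + P)) = (-1 + √(19/4 + P))*(-5 - u))
(300 + m(-7, 18))² = (300 + (5 - 7 - 5*√(19 + 4*18)/2 - ½*(-7)*√(19 + 4*18)))² = (300 + (5 - 7 - 5*√(19 + 72)/2 - ½*(-7)*√(19 + 72)))² = (300 + (5 - 7 - 5*√91/2 - ½*(-7)*√91))² = (300 + (5 - 7 - 5*√91/2 + 7*√91/2))² = (300 + (-2 + √91))² = (298 + √91)²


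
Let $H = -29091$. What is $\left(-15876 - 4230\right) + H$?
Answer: $-49197$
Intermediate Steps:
$\left(-15876 - 4230\right) + H = \left(-15876 - 4230\right) - 29091 = -20106 - 29091 = -49197$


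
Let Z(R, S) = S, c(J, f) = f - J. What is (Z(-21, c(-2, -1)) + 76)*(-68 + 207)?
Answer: 10703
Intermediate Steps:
(Z(-21, c(-2, -1)) + 76)*(-68 + 207) = ((-1 - 1*(-2)) + 76)*(-68 + 207) = ((-1 + 2) + 76)*139 = (1 + 76)*139 = 77*139 = 10703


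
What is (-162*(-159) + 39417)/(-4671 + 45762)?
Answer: 21725/13697 ≈ 1.5861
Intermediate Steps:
(-162*(-159) + 39417)/(-4671 + 45762) = (25758 + 39417)/41091 = 65175*(1/41091) = 21725/13697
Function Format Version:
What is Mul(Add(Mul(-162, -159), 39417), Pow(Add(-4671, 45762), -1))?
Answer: Rational(21725, 13697) ≈ 1.5861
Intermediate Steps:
Mul(Add(Mul(-162, -159), 39417), Pow(Add(-4671, 45762), -1)) = Mul(Add(25758, 39417), Pow(41091, -1)) = Mul(65175, Rational(1, 41091)) = Rational(21725, 13697)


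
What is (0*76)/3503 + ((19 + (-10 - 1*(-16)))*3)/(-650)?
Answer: -3/26 ≈ -0.11538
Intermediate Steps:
(0*76)/3503 + ((19 + (-10 - 1*(-16)))*3)/(-650) = 0*(1/3503) + ((19 + (-10 + 16))*3)*(-1/650) = 0 + ((19 + 6)*3)*(-1/650) = 0 + (25*3)*(-1/650) = 0 + 75*(-1/650) = 0 - 3/26 = -3/26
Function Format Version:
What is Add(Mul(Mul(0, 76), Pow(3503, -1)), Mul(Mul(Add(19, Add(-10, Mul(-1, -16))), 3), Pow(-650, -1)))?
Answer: Rational(-3, 26) ≈ -0.11538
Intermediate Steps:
Add(Mul(Mul(0, 76), Pow(3503, -1)), Mul(Mul(Add(19, Add(-10, Mul(-1, -16))), 3), Pow(-650, -1))) = Add(Mul(0, Rational(1, 3503)), Mul(Mul(Add(19, Add(-10, 16)), 3), Rational(-1, 650))) = Add(0, Mul(Mul(Add(19, 6), 3), Rational(-1, 650))) = Add(0, Mul(Mul(25, 3), Rational(-1, 650))) = Add(0, Mul(75, Rational(-1, 650))) = Add(0, Rational(-3, 26)) = Rational(-3, 26)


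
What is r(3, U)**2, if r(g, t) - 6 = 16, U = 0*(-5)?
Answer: 484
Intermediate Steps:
U = 0
r(g, t) = 22 (r(g, t) = 6 + 16 = 22)
r(3, U)**2 = 22**2 = 484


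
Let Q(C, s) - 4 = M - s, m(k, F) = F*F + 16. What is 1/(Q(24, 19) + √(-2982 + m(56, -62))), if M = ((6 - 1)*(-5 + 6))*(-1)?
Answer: 10/239 + √878/478 ≈ 0.10383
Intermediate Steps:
m(k, F) = 16 + F² (m(k, F) = F² + 16 = 16 + F²)
M = -5 (M = (5*1)*(-1) = 5*(-1) = -5)
Q(C, s) = -1 - s (Q(C, s) = 4 + (-5 - s) = -1 - s)
1/(Q(24, 19) + √(-2982 + m(56, -62))) = 1/((-1 - 1*19) + √(-2982 + (16 + (-62)²))) = 1/((-1 - 19) + √(-2982 + (16 + 3844))) = 1/(-20 + √(-2982 + 3860)) = 1/(-20 + √878)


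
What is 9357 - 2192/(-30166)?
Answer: 141132727/15083 ≈ 9357.1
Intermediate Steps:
9357 - 2192/(-30166) = 9357 - 2192*(-1/30166) = 9357 + 1096/15083 = 141132727/15083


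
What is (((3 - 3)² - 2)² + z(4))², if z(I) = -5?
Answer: 1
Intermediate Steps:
(((3 - 3)² - 2)² + z(4))² = (((3 - 3)² - 2)² - 5)² = ((0² - 2)² - 5)² = ((0 - 2)² - 5)² = ((-2)² - 5)² = (4 - 5)² = (-1)² = 1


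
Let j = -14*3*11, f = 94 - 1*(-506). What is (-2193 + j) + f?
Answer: -2055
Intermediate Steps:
f = 600 (f = 94 + 506 = 600)
j = -462 (j = -42*11 = -462)
(-2193 + j) + f = (-2193 - 462) + 600 = -2655 + 600 = -2055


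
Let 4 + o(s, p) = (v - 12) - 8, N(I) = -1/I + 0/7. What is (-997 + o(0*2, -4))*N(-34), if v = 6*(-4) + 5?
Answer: -520/17 ≈ -30.588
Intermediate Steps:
v = -19 (v = -24 + 5 = -19)
N(I) = -1/I (N(I) = -1/I + 0*(⅐) = -1/I + 0 = -1/I)
o(s, p) = -43 (o(s, p) = -4 + ((-19 - 12) - 8) = -4 + (-31 - 8) = -4 - 39 = -43)
(-997 + o(0*2, -4))*N(-34) = (-997 - 43)*(-1/(-34)) = -(-1040)*(-1)/34 = -1040*1/34 = -520/17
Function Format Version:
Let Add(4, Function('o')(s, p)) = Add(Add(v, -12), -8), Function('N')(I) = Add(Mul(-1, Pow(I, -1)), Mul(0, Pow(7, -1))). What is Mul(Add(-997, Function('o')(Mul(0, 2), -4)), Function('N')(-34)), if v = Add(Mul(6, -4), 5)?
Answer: Rational(-520, 17) ≈ -30.588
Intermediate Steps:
v = -19 (v = Add(-24, 5) = -19)
Function('N')(I) = Mul(-1, Pow(I, -1)) (Function('N')(I) = Add(Mul(-1, Pow(I, -1)), Mul(0, Rational(1, 7))) = Add(Mul(-1, Pow(I, -1)), 0) = Mul(-1, Pow(I, -1)))
Function('o')(s, p) = -43 (Function('o')(s, p) = Add(-4, Add(Add(-19, -12), -8)) = Add(-4, Add(-31, -8)) = Add(-4, -39) = -43)
Mul(Add(-997, Function('o')(Mul(0, 2), -4)), Function('N')(-34)) = Mul(Add(-997, -43), Mul(-1, Pow(-34, -1))) = Mul(-1040, Mul(-1, Rational(-1, 34))) = Mul(-1040, Rational(1, 34)) = Rational(-520, 17)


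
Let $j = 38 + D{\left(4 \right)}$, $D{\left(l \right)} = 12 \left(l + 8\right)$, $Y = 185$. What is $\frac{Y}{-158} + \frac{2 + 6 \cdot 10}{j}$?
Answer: $- \frac{11937}{14378} \approx -0.83023$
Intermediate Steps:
$D{\left(l \right)} = 96 + 12 l$ ($D{\left(l \right)} = 12 \left(8 + l\right) = 96 + 12 l$)
$j = 182$ ($j = 38 + \left(96 + 12 \cdot 4\right) = 38 + \left(96 + 48\right) = 38 + 144 = 182$)
$\frac{Y}{-158} + \frac{2 + 6 \cdot 10}{j} = \frac{185}{-158} + \frac{2 + 6 \cdot 10}{182} = 185 \left(- \frac{1}{158}\right) + \left(2 + 60\right) \frac{1}{182} = - \frac{185}{158} + 62 \cdot \frac{1}{182} = - \frac{185}{158} + \frac{31}{91} = - \frac{11937}{14378}$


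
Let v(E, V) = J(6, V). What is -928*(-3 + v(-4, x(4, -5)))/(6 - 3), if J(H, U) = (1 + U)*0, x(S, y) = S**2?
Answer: 928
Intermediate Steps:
J(H, U) = 0
v(E, V) = 0
-928*(-3 + v(-4, x(4, -5)))/(6 - 3) = -928*(-3 + 0)/(6 - 3) = -(-2784)/3 = -928*(-1) = 928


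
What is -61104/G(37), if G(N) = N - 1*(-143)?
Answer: -5092/15 ≈ -339.47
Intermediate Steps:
G(N) = 143 + N (G(N) = N + 143 = 143 + N)
-61104/G(37) = -61104/(143 + 37) = -61104/180 = -61104*1/180 = -5092/15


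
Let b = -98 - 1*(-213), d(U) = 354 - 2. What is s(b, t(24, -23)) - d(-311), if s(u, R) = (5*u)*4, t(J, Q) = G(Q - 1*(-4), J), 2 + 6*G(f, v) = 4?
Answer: 1948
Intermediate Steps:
d(U) = 352
G(f, v) = ⅓ (G(f, v) = -⅓ + (⅙)*4 = -⅓ + ⅔ = ⅓)
t(J, Q) = ⅓
b = 115 (b = -98 + 213 = 115)
s(u, R) = 20*u
s(b, t(24, -23)) - d(-311) = 20*115 - 1*352 = 2300 - 352 = 1948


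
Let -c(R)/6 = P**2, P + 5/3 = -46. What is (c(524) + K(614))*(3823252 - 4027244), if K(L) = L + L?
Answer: 7591358288/3 ≈ 2.5305e+9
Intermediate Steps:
P = -143/3 (P = -5/3 - 46 = -143/3 ≈ -47.667)
K(L) = 2*L
c(R) = -40898/3 (c(R) = -6*(-143/3)**2 = -6*20449/9 = -40898/3)
(c(524) + K(614))*(3823252 - 4027244) = (-40898/3 + 2*614)*(3823252 - 4027244) = (-40898/3 + 1228)*(-203992) = -37214/3*(-203992) = 7591358288/3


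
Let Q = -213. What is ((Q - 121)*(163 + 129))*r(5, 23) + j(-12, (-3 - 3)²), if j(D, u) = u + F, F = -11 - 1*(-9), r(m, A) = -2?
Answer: 195090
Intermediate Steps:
F = -2 (F = -11 + 9 = -2)
j(D, u) = -2 + u (j(D, u) = u - 2 = -2 + u)
((Q - 121)*(163 + 129))*r(5, 23) + j(-12, (-3 - 3)²) = ((-213 - 121)*(163 + 129))*(-2) + (-2 + (-3 - 3)²) = -334*292*(-2) + (-2 + (-6)²) = -97528*(-2) + (-2 + 36) = 195056 + 34 = 195090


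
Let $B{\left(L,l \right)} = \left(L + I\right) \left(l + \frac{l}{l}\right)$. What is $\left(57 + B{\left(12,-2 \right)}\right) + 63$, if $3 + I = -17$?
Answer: $128$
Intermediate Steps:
$I = -20$ ($I = -3 - 17 = -20$)
$B{\left(L,l \right)} = \left(1 + l\right) \left(-20 + L\right)$ ($B{\left(L,l \right)} = \left(L - 20\right) \left(l + \frac{l}{l}\right) = \left(-20 + L\right) \left(l + 1\right) = \left(-20 + L\right) \left(1 + l\right) = \left(1 + l\right) \left(-20 + L\right)$)
$\left(57 + B{\left(12,-2 \right)}\right) + 63 = \left(57 + \left(-20 + 12 - -40 + 12 \left(-2\right)\right)\right) + 63 = \left(57 + \left(-20 + 12 + 40 - 24\right)\right) + 63 = \left(57 + 8\right) + 63 = 65 + 63 = 128$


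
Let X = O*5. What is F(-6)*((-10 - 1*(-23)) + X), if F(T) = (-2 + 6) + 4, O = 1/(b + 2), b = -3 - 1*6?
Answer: 688/7 ≈ 98.286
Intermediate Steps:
b = -9 (b = -3 - 6 = -9)
O = -⅐ (O = 1/(-9 + 2) = 1/(-7) = -⅐ ≈ -0.14286)
F(T) = 8 (F(T) = 4 + 4 = 8)
X = -5/7 (X = -⅐*5 = -5/7 ≈ -0.71429)
F(-6)*((-10 - 1*(-23)) + X) = 8*((-10 - 1*(-23)) - 5/7) = 8*((-10 + 23) - 5/7) = 8*(13 - 5/7) = 8*(86/7) = 688/7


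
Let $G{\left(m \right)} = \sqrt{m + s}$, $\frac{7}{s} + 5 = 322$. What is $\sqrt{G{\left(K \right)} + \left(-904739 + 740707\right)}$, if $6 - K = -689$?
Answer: $\frac{\sqrt{-16483411648 + 317 \sqrt{69842074}}}{317} \approx 404.98 i$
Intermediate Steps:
$K = 695$ ($K = 6 - -689 = 6 + 689 = 695$)
$s = \frac{7}{317}$ ($s = \frac{7}{-5 + 322} = \frac{7}{317} \approx 0.022082$)
$G{\left(m \right)} = \sqrt{\frac{7}{317} + m}$ ($G{\left(m \right)} = \sqrt{m + \frac{7}{317}} = \sqrt{\frac{7}{317} + m}$)
$\sqrt{G{\left(K \right)} + \left(-904739 + 740707\right)} = \sqrt{\frac{\sqrt{2219 + 100489 \cdot 695}}{317} + \left(-904739 + 740707\right)} = \sqrt{\frac{\sqrt{2219 + 69839855}}{317} - 164032} = \sqrt{\frac{\sqrt{69842074}}{317} - 164032} = \sqrt{-164032 + \frac{\sqrt{69842074}}{317}}$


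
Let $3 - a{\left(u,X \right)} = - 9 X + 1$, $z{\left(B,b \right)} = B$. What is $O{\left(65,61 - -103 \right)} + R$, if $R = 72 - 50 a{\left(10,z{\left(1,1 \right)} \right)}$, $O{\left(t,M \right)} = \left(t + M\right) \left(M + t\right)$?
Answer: $51963$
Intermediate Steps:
$a{\left(u,X \right)} = 2 + 9 X$ ($a{\left(u,X \right)} = 3 - \left(- 9 X + 1\right) = 3 - \left(1 - 9 X\right) = 3 + \left(-1 + 9 X\right) = 2 + 9 X$)
$O{\left(t,M \right)} = \left(M + t\right)^{2}$ ($O{\left(t,M \right)} = \left(M + t\right) \left(M + t\right) = \left(M + t\right)^{2}$)
$R = -478$ ($R = 72 - 50 \left(2 + 9 \cdot 1\right) = 72 - 50 \left(2 + 9\right) = 72 - 550 = -478$)
$O{\left(65,61 - -103 \right)} + R = \left(\left(61 - -103\right) + 65\right)^{2} - 478 = \left(\left(61 + 103\right) + 65\right)^{2} - 478 = \left(164 + 65\right)^{2} - 478 = 229^{2} - 478 = 52441 - 478 = 51963$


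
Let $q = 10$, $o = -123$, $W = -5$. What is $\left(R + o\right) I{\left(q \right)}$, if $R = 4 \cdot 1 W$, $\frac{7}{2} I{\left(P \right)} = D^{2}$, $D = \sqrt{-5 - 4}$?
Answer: $\frac{2574}{7} \approx 367.71$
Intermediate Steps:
$D = 3 i$ ($D = \sqrt{-9} = 3 i \approx 3.0 i$)
$I{\left(P \right)} = - \frac{18}{7}$ ($I{\left(P \right)} = \frac{2 \left(3 i\right)^{2}}{7} = \frac{2}{7} \left(-9\right) = - \frac{18}{7}$)
$R = -20$ ($R = 4 \cdot 1 \left(-5\right) = 4 \left(-5\right) = -20$)
$\left(R + o\right) I{\left(q \right)} = \left(-20 - 123\right) \left(- \frac{18}{7}\right) = \left(-143\right) \left(- \frac{18}{7}\right) = \frac{2574}{7}$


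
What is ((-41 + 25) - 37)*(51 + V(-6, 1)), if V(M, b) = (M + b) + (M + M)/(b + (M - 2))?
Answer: -17702/7 ≈ -2528.9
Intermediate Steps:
V(M, b) = M + b + 2*M/(-2 + M + b) (V(M, b) = (M + b) + (2*M)/(b + (-2 + M)) = (M + b) + (2*M)/(-2 + M + b) = (M + b) + 2*M/(-2 + M + b) = M + b + 2*M/(-2 + M + b))
((-41 + 25) - 37)*(51 + V(-6, 1)) = ((-41 + 25) - 37)*(51 + ((-6)**2 + 1**2 - 2*1 + 2*(-6)*1)/(-2 - 6 + 1)) = (-16 - 37)*(51 + (36 + 1 - 2 - 12)/(-7)) = -53*(51 - 1/7*23) = -53*(51 - 23/7) = -53*334/7 = -17702/7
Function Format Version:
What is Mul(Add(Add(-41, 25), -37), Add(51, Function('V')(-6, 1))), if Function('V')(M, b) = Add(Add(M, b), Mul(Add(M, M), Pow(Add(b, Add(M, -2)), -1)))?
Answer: Rational(-17702, 7) ≈ -2528.9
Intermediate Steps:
Function('V')(M, b) = Add(M, b, Mul(2, M, Pow(Add(-2, M, b), -1))) (Function('V')(M, b) = Add(Add(M, b), Mul(Mul(2, M), Pow(Add(b, Add(-2, M)), -1))) = Add(Add(M, b), Mul(Mul(2, M), Pow(Add(-2, M, b), -1))) = Add(Add(M, b), Mul(2, M, Pow(Add(-2, M, b), -1))) = Add(M, b, Mul(2, M, Pow(Add(-2, M, b), -1))))
Mul(Add(Add(-41, 25), -37), Add(51, Function('V')(-6, 1))) = Mul(Add(Add(-41, 25), -37), Add(51, Mul(Pow(Add(-2, -6, 1), -1), Add(Pow(-6, 2), Pow(1, 2), Mul(-2, 1), Mul(2, -6, 1))))) = Mul(Add(-16, -37), Add(51, Mul(Pow(-7, -1), Add(36, 1, -2, -12)))) = Mul(-53, Add(51, Mul(Rational(-1, 7), 23))) = Mul(-53, Add(51, Rational(-23, 7))) = Mul(-53, Rational(334, 7)) = Rational(-17702, 7)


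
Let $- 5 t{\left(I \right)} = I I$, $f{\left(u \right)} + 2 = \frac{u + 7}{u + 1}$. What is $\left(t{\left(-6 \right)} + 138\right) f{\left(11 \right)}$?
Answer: $- \frac{327}{5} \approx -65.4$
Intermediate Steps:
$f{\left(u \right)} = -2 + \frac{7 + u}{1 + u}$ ($f{\left(u \right)} = -2 + \frac{u + 7}{u + 1} = -2 + \frac{7 + u}{1 + u}$)
$t{\left(I \right)} = - \frac{I^{2}}{5}$ ($t{\left(I \right)} = - \frac{I I}{5} = - \frac{I^{2}}{5}$)
$\left(t{\left(-6 \right)} + 138\right) f{\left(11 \right)} = \left(- \frac{\left(-6\right)^{2}}{5} + 138\right) \frac{5 - 11}{1 + 11} = \left(\left(- \frac{1}{5}\right) 36 + 138\right) \frac{5 - 11}{12} = \left(- \frac{36}{5} + 138\right) \frac{1}{12} \left(-6\right) = \frac{654}{5} \left(- \frac{1}{2}\right) = - \frac{327}{5}$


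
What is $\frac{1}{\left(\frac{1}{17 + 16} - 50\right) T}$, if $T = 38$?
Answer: $- \frac{33}{62662} \approx -0.00052663$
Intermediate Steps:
$\frac{1}{\left(\frac{1}{17 + 16} - 50\right) T} = \frac{1}{\left(\frac{1}{17 + 16} - 50\right) 38} = \frac{1}{\left(\frac{1}{33} - 50\right) 38} = \frac{1}{\left(- \frac{1649}{33}\right) 38} = \frac{1}{- \frac{62662}{33}} = - \frac{33}{62662}$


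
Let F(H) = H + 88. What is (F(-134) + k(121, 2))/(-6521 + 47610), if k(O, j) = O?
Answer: 75/41089 ≈ 0.0018253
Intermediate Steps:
F(H) = 88 + H
(F(-134) + k(121, 2))/(-6521 + 47610) = ((88 - 134) + 121)/(-6521 + 47610) = (-46 + 121)/41089 = 75*(1/41089) = 75/41089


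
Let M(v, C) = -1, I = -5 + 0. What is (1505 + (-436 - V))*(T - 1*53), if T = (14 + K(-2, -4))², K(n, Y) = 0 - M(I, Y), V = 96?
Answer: 167356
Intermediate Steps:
I = -5
K(n, Y) = 1 (K(n, Y) = 0 - 1*(-1) = 0 + 1 = 1)
T = 225 (T = (14 + 1)² = 15² = 225)
(1505 + (-436 - V))*(T - 1*53) = (1505 + (-436 - 1*96))*(225 - 1*53) = (1505 + (-436 - 96))*(225 - 53) = (1505 - 532)*172 = 973*172 = 167356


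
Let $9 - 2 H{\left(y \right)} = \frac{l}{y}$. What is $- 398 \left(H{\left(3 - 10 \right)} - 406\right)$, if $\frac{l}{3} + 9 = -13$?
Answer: $\frac{1131713}{7} \approx 1.6167 \cdot 10^{5}$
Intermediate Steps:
$l = -66$ ($l = -27 + 3 \left(-13\right) = -27 - 39 = -66$)
$H{\left(y \right)} = \frac{9}{2} + \frac{33}{y}$ ($H{\left(y \right)} = \frac{9}{2} - \frac{\left(-66\right) \frac{1}{y}}{2} = \frac{9}{2} + \frac{33}{y}$)
$- 398 \left(H{\left(3 - 10 \right)} - 406\right) = - 398 \left(\left(\frac{9}{2} + \frac{33}{3 - 10}\right) - 406\right) = - 398 \left(\left(\frac{9}{2} + \frac{33}{-7}\right) - 406\right) = - 398 \left(\left(\frac{9}{2} + 33 \left(- \frac{1}{7}\right)\right) - 406\right) = - 398 \left(\left(\frac{9}{2} - \frac{33}{7}\right) - 406\right) = - 398 \left(- \frac{3}{14} - 406\right) = \left(-398\right) \left(- \frac{5687}{14}\right) = \frac{1131713}{7}$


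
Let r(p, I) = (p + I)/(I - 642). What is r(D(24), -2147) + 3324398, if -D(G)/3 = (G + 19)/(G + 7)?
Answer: 287424193368/86459 ≈ 3.3244e+6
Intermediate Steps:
D(G) = -3*(19 + G)/(7 + G) (D(G) = -3*(G + 19)/(G + 7) = -3*(19 + G)/(7 + G))
r(p, I) = (I + p)/(-642 + I)
r(D(24), -2147) + 3324398 = (-2147 + 3*(-19 - 1*24)/(7 + 24))/(-642 - 2147) + 3324398 = (-2147 + 3*(-19 - 24)/31)/(-2789) + 3324398 = -(-2147 + 3*(1/31)*(-43))/2789 + 3324398 = -(-2147 - 129/31)/2789 + 3324398 = -1/2789*(-66686/31) + 3324398 = 66686/86459 + 3324398 = 287424193368/86459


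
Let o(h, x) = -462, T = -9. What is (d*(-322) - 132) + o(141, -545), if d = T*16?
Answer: 45774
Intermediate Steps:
d = -144 (d = -9*16 = -144)
(d*(-322) - 132) + o(141, -545) = (-144*(-322) - 132) - 462 = (46368 - 132) - 462 = 46236 - 462 = 45774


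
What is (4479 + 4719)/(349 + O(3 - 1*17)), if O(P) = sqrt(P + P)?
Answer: 3210102/121829 - 18396*I*sqrt(7)/121829 ≈ 26.349 - 0.3995*I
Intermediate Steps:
O(P) = sqrt(2)*sqrt(P) (O(P) = sqrt(2*P) = sqrt(2)*sqrt(P))
(4479 + 4719)/(349 + O(3 - 1*17)) = (4479 + 4719)/(349 + sqrt(2)*sqrt(3 - 1*17)) = 9198/(349 + sqrt(2)*sqrt(3 - 17)) = 9198/(349 + sqrt(2)*sqrt(-14)) = 9198/(349 + sqrt(2)*(I*sqrt(14))) = 9198/(349 + 2*I*sqrt(7))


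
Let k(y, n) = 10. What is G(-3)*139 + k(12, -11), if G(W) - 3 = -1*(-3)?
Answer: 844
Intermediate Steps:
G(W) = 6 (G(W) = 3 - 1*(-3) = 3 + 3 = 6)
G(-3)*139 + k(12, -11) = 6*139 + 10 = 834 + 10 = 844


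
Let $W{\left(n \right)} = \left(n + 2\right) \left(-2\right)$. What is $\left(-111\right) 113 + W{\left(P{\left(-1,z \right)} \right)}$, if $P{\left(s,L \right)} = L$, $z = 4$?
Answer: $-12555$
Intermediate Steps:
$W{\left(n \right)} = -4 - 2 n$ ($W{\left(n \right)} = \left(2 + n\right) \left(-2\right) = -4 - 2 n$)
$\left(-111\right) 113 + W{\left(P{\left(-1,z \right)} \right)} = \left(-111\right) 113 - 12 = -12543 - 12 = -12555$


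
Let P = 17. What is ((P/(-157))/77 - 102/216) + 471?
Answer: 204774959/435204 ≈ 470.53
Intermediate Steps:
((P/(-157))/77 - 102/216) + 471 = ((17/(-157))/77 - 102/216) + 471 = ((17*(-1/157))*(1/77) - 102*1/216) + 471 = (-17/157*1/77 - 17/36) + 471 = (-17/12089 - 17/36) + 471 = -206125/435204 + 471 = 204774959/435204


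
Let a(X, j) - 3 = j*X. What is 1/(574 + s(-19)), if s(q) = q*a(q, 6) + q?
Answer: 1/2664 ≈ 0.00037538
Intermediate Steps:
a(X, j) = 3 + X*j (a(X, j) = 3 + j*X = 3 + X*j)
s(q) = q + q*(3 + 6*q) (s(q) = q*(3 + q*6) + q = q*(3 + 6*q) + q = q + q*(3 + 6*q))
1/(574 + s(-19)) = 1/(574 + 2*(-19)*(2 + 3*(-19))) = 1/(574 + 2*(-19)*(2 - 57)) = 1/(574 + 2*(-19)*(-55)) = 1/(574 + 2090) = 1/2664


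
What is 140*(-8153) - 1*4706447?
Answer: -5847867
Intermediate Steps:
140*(-8153) - 1*4706447 = -1141420 - 4706447 = -5847867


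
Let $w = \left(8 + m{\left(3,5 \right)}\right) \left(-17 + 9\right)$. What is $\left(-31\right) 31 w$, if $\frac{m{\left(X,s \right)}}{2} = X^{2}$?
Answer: $199888$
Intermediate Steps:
$m{\left(X,s \right)} = 2 X^{2}$
$w = -208$ ($w = \left(8 + 2 \cdot 3^{2}\right) \left(-17 + 9\right) = \left(8 + 2 \cdot 9\right) \left(-8\right) = \left(8 + 18\right) \left(-8\right) = 26 \left(-8\right) = -208$)
$\left(-31\right) 31 w = \left(-31\right) 31 \left(-208\right) = \left(-961\right) \left(-208\right) = 199888$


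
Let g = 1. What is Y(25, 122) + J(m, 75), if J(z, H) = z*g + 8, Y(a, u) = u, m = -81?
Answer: 49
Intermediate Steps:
J(z, H) = 8 + z (J(z, H) = z*1 + 8 = z + 8 = 8 + z)
Y(25, 122) + J(m, 75) = 122 + (8 - 81) = 122 - 73 = 49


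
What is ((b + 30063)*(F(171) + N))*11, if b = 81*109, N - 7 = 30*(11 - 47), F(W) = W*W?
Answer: 12050608416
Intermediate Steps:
F(W) = W²
N = -1073 (N = 7 + 30*(11 - 47) = 7 + 30*(-36) = 7 - 1080 = -1073)
b = 8829
((b + 30063)*(F(171) + N))*11 = ((8829 + 30063)*(171² - 1073))*11 = (38892*(29241 - 1073))*11 = (38892*28168)*11 = 1095509856*11 = 12050608416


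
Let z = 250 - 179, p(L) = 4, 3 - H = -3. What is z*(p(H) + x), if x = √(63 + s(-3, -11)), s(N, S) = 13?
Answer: 284 + 142*√19 ≈ 902.96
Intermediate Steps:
H = 6 (H = 3 - 1*(-3) = 3 + 3 = 6)
x = 2*√19 (x = √(63 + 13) = √76 = 2*√19 ≈ 8.7178)
z = 71
z*(p(H) + x) = 71*(4 + 2*√19) = 284 + 142*√19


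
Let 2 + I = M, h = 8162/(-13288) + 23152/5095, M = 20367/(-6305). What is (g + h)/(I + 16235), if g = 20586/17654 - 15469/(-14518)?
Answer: 57853802488009/152392682087956744 ≈ 0.00037964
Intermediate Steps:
M = -20367/6305 (M = 20367*(-1/6305) = -20367/6305 ≈ -3.2303)
h = 12093563/3077380 (h = 8162*(-1/13288) + 23152*(1/5095) = -371/604 + 23152/5095 = 12093563/3077380 ≈ 3.9298)
g = 40854091/18307198 (g = 20586*(1/17654) - 15469*(-1/14518) = 10293/8827 + 15469/14518 = 40854091/18307198 ≈ 2.2316)
I = -32977/6305 (I = -2 - 20367/6305 = -32977/6305 ≈ -5.2303)
(g + h)/(I + 16235) = (40854091/18307198 + 12093563/3077380)/(-32977/6305 + 16235) = 173561407464027/(28169102490620*(102328698/6305)) = (173561407464027/28169102490620)*(6305/102328698) = 57853802488009/152392682087956744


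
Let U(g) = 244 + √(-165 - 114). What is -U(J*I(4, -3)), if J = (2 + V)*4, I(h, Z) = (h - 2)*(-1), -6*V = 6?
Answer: -244 - 3*I*√31 ≈ -244.0 - 16.703*I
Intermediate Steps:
V = -1 (V = -⅙*6 = -1)
I(h, Z) = 2 - h (I(h, Z) = (-2 + h)*(-1) = 2 - h)
J = 4 (J = (2 - 1)*4 = 1*4 = 4)
U(g) = 244 + 3*I*√31 (U(g) = 244 + √(-279) = 244 + 3*I*√31)
-U(J*I(4, -3)) = -(244 + 3*I*√31) = -244 - 3*I*√31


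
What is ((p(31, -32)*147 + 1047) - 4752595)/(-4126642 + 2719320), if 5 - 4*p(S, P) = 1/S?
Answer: 294584657/87253964 ≈ 3.3762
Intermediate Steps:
p(S, P) = 5/4 - 1/(4*S)
((p(31, -32)*147 + 1047) - 4752595)/(-4126642 + 2719320) = ((((1/4)*(-1 + 5*31)/31)*147 + 1047) - 4752595)/(-4126642 + 2719320) = ((((1/4)*(1/31)*(-1 + 155))*147 + 1047) - 4752595)/(-1407322) = ((((1/4)*(1/31)*154)*147 + 1047) - 4752595)*(-1/1407322) = (((77/62)*147 + 1047) - 4752595)*(-1/1407322) = ((11319/62 + 1047) - 4752595)*(-1/1407322) = (76233/62 - 4752595)*(-1/1407322) = -294584657/62*(-1/1407322) = 294584657/87253964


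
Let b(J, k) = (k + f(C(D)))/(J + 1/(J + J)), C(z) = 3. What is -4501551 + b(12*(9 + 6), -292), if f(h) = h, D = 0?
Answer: -291705110391/64801 ≈ -4.5016e+6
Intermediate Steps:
b(J, k) = (3 + k)/(J + 1/(2*J)) (b(J, k) = (k + 3)/(J + 1/(J + J)) = (3 + k)/(J + 1/(2*J)))
-4501551 + b(12*(9 + 6), -292) = -4501551 + 2*(12*(9 + 6))*(3 - 292)/(1 + 2*(12*(9 + 6))**2) = -4501551 + 2*(12*15)*(-289)/(1 + 2*(12*15)**2) = -4501551 + 2*180*(-289)/(1 + 2*180**2) = -4501551 + 2*180*(-289)/(1 + 2*32400) = -4501551 + 2*180*(-289)/(1 + 64800) = -4501551 + 2*180*(-289)/64801 = -4501551 + 2*180*(1/64801)*(-289) = -4501551 - 104040/64801 = -291705110391/64801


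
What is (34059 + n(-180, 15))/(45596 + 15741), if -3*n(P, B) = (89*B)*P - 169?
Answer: 342646/184011 ≈ 1.8621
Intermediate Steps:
n(P, B) = 169/3 - 89*B*P/3 (n(P, B) = -((89*B)*P - 169)/3 = -(89*B*P - 169)/3 = -(-169 + 89*B*P)/3 = 169/3 - 89*B*P/3)
(34059 + n(-180, 15))/(45596 + 15741) = (34059 + (169/3 - 89/3*15*(-180)))/(45596 + 15741) = (34059 + (169/3 + 80100))/61337 = (34059 + 240469/3)*(1/61337) = (342646/3)*(1/61337) = 342646/184011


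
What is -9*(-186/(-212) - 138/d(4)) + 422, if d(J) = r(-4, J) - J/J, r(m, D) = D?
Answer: 87779/106 ≈ 828.10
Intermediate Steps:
d(J) = -1 + J (d(J) = J - J/J = J - 1*1 = J - 1 = -1 + J)
-9*(-186/(-212) - 138/d(4)) + 422 = -9*(-186/(-212) - 138/(-1 + 4)) + 422 = -9*(-186*(-1/212) - 138/3) + 422 = -9*(93/106 - 138*1/3) + 422 = -9*(93/106 - 46) + 422 = -9*(-4783/106) + 422 = 43047/106 + 422 = 87779/106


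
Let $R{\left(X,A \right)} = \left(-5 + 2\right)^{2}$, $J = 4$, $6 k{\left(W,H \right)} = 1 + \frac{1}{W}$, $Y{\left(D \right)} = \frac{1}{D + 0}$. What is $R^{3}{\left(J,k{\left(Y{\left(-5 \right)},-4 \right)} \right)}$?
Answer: $729$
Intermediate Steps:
$Y{\left(D \right)} = \frac{1}{D}$
$k{\left(W,H \right)} = \frac{1}{6} + \frac{1}{6 W}$ ($k{\left(W,H \right)} = \frac{1 + \frac{1}{W}}{6} = \frac{1}{6} + \frac{1}{6 W}$)
$R{\left(X,A \right)} = 9$ ($R{\left(X,A \right)} = \left(-3\right)^{2} = 9$)
$R^{3}{\left(J,k{\left(Y{\left(-5 \right)},-4 \right)} \right)} = 9^{3} = 729$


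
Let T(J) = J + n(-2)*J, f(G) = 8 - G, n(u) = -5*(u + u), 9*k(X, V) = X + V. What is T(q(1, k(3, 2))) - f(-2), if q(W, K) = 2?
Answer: 32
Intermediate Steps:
k(X, V) = V/9 + X/9 (k(X, V) = (X + V)/9 = (V + X)/9 = V/9 + X/9)
n(u) = -10*u
T(J) = 21*J (T(J) = J + (-10*(-2))*J = J + 20*J = 21*J)
T(q(1, k(3, 2))) - f(-2) = 21*2 - (8 - 1*(-2)) = 42 - (8 + 2) = 42 - 1*10 = 42 - 10 = 32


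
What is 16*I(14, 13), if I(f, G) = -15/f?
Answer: -120/7 ≈ -17.143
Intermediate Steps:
16*I(14, 13) = 16*(-15/14) = -120/7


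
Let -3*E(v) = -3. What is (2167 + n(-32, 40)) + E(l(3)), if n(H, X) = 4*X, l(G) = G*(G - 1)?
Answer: 2328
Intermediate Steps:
l(G) = G*(-1 + G)
E(v) = 1 (E(v) = -1/3*(-3) = 1)
(2167 + n(-32, 40)) + E(l(3)) = (2167 + 4*40) + 1 = (2167 + 160) + 1 = 2327 + 1 = 2328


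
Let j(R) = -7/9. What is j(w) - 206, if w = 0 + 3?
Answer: -1861/9 ≈ -206.78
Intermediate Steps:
w = 3
j(R) = -7/9 (j(R) = -7*1/9 = -7/9)
j(w) - 206 = -7/9 - 206 = -1861/9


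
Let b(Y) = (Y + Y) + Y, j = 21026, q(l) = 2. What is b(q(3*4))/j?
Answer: 3/10513 ≈ 0.00028536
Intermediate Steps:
b(Y) = 3*Y (b(Y) = 2*Y + Y = 3*Y)
b(q(3*4))/j = (3*2)/21026 = 6*(1/21026) = 3/10513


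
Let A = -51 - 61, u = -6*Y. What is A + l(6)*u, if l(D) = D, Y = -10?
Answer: 248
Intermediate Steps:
u = 60 (u = -6*(-10) = 60)
A = -112
A + l(6)*u = -112 + 6*60 = -112 + 360 = 248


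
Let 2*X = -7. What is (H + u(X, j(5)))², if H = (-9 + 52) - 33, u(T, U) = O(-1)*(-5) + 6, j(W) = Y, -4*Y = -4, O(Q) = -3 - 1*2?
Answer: 1681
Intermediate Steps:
O(Q) = -5 (O(Q) = -3 - 2 = -5)
Y = 1 (Y = -¼*(-4) = 1)
X = -7/2 (X = (½)*(-7) = -7/2 ≈ -3.5000)
j(W) = 1
u(T, U) = 31 (u(T, U) = -5*(-5) + 6 = 25 + 6 = 31)
H = 10 (H = 43 - 33 = 10)
(H + u(X, j(5)))² = (10 + 31)² = 41² = 1681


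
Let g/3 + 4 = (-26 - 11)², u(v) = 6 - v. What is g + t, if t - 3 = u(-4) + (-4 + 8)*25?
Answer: 4208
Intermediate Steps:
g = 4095 (g = -12 + 3*(-26 - 11)² = -12 + 3*(-37)² = -12 + 3*1369 = -12 + 4107 = 4095)
t = 113 (t = 3 + ((6 - 1*(-4)) + (-4 + 8)*25) = 3 + ((6 + 4) + 4*25) = 3 + (10 + 100) = 3 + 110 = 113)
g + t = 4095 + 113 = 4208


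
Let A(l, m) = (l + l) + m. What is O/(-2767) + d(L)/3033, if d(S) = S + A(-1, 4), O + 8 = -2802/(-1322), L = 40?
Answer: 29535575/1849105857 ≈ 0.015973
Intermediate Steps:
O = -3887/661 (O = -8 - 2802/(-1322) = -8 - 2802*(-1/1322) = -8 + 1401/661 = -3887/661 ≈ -5.8805)
A(l, m) = m + 2*l (A(l, m) = 2*l + m = m + 2*l)
d(S) = 2 + S (d(S) = S + (4 + 2*(-1)) = S + (4 - 2) = S + 2 = 2 + S)
O/(-2767) + d(L)/3033 = -3887/661/(-2767) + (2 + 40)/3033 = -3887/661*(-1/2767) + 42*(1/3033) = 3887/1828987 + 14/1011 = 29535575/1849105857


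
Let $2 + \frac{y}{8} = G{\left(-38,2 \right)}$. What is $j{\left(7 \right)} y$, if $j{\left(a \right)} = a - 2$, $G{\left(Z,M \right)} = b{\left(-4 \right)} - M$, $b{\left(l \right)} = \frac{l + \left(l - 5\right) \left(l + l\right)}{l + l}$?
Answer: $-500$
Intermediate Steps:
$b{\left(l \right)} = \frac{l + 2 l \left(-5 + l\right)}{2 l}$ ($b{\left(l \right)} = \frac{l + \left(-5 + l\right) 2 l}{2 l} = \left(l + 2 l \left(-5 + l\right)\right) \frac{1}{2 l} = \frac{l + 2 l \left(-5 + l\right)}{2 l}$)
$G{\left(Z,M \right)} = - \frac{17}{2} - M$ ($G{\left(Z,M \right)} = \left(- \frac{9}{2} - 4\right) - M = - \frac{17}{2} - M$)
$j{\left(a \right)} = -2 + a$
$y = -100$ ($y = -16 + 8 \left(- \frac{17}{2} - 2\right) = -16 + 8 \left(- \frac{21}{2}\right) = -16 - 84 = -100$)
$j{\left(7 \right)} y = \left(-2 + 7\right) \left(-100\right) = 5 \left(-100\right) = -500$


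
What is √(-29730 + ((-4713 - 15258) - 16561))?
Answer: I*√66262 ≈ 257.41*I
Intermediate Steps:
√(-29730 + ((-4713 - 15258) - 16561)) = √(-29730 + (-19971 - 16561)) = √(-29730 - 36532) = √(-66262) = I*√66262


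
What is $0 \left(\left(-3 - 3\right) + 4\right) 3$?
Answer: $0$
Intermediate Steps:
$0 \left(\left(-3 - 3\right) + 4\right) 3 = 0 \left(-6 + 4\right) 3 = 0 \left(-2\right) 3 = 0 \cdot 3 = 0$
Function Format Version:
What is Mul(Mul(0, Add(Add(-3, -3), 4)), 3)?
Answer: 0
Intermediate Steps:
Mul(Mul(0, Add(Add(-3, -3), 4)), 3) = Mul(Mul(0, Add(-6, 4)), 3) = Mul(Mul(0, -2), 3) = Mul(0, 3) = 0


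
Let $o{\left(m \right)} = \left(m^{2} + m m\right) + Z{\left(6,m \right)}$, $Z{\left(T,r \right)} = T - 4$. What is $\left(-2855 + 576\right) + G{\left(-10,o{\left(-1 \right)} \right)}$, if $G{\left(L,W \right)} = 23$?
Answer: $-2256$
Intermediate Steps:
$Z{\left(T,r \right)} = -4 + T$
$o{\left(m \right)} = 2 + 2 m^{2}$ ($o{\left(m \right)} = \left(m^{2} + m m\right) + \left(-4 + 6\right) = \left(m^{2} + m^{2}\right) + 2 = 2 m^{2} + 2 = 2 + 2 m^{2}$)
$\left(-2855 + 576\right) + G{\left(-10,o{\left(-1 \right)} \right)} = \left(-2855 + 576\right) + 23 = -2279 + 23 = -2256$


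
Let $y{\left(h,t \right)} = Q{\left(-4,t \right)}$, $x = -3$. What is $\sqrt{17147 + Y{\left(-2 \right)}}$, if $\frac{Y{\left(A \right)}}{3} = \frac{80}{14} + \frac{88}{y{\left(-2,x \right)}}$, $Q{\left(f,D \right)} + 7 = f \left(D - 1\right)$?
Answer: $\frac{\sqrt{7582323}}{21} \approx 131.12$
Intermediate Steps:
$Q{\left(f,D \right)} = -7 + f \left(-1 + D\right)$ ($Q{\left(f,D \right)} = -7 + f \left(D - 1\right) = -7 + f \left(-1 + D\right)$)
$y{\left(h,t \right)} = -3 - 4 t$ ($y{\left(h,t \right)} = -7 - -4 + t \left(-4\right) = -7 + 4 - 4 t = -3 - 4 t$)
$Y{\left(A \right)} = \frac{976}{21}$ ($Y{\left(A \right)} = 3 \left(\frac{80}{14} + \frac{88}{-3 - -12}\right) = 3 \left(80 \cdot \frac{1}{14} + \frac{88}{-3 + 12}\right) = 3 \left(\frac{40}{7} + \frac{88}{9}\right) = 3 \cdot \frac{976}{63} = \frac{976}{21}$)
$\sqrt{17147 + Y{\left(-2 \right)}} = \sqrt{17147 + \frac{976}{21}} = \sqrt{\frac{361063}{21}} = \frac{\sqrt{7582323}}{21}$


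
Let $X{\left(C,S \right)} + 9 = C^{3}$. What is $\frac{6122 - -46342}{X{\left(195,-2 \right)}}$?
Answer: $\frac{8744}{1235811} \approx 0.0070755$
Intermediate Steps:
$X{\left(C,S \right)} = -9 + C^{3}$
$\frac{6122 - -46342}{X{\left(195,-2 \right)}} = \frac{6122 - -46342}{-9 + 195^{3}} = \frac{6122 + 46342}{-9 + 7414875} = \frac{52464}{7414866} = 52464 \cdot \frac{1}{7414866} = \frac{8744}{1235811}$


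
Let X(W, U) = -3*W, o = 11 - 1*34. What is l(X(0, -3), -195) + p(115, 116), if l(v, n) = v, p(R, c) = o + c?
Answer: 93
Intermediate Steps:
o = -23 (o = 11 - 34 = -23)
p(R, c) = -23 + c
l(X(0, -3), -195) + p(115, 116) = -3*0 + (-23 + 116) = 0 + 93 = 93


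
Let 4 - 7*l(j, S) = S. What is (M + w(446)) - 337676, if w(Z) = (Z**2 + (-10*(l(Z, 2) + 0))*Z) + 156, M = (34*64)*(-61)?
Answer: -1908300/7 ≈ -2.7261e+5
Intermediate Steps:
l(j, S) = 4/7 - S/7
M = -132736 (M = 2176*(-61) = -132736)
w(Z) = 156 + Z**2 - 20*Z/7 (w(Z) = (Z**2 + (-10*((4/7 - 1/7*2) + 0))*Z) + 156 = (Z**2 + (-10*((4/7 - 2/7) + 0))*Z) + 156 = (Z**2 + (-10*(2/7 + 0))*Z) + 156 = (Z**2 + (-10*2/7)*Z) + 156 = (Z**2 - 20*Z/7) + 156 = 156 + Z**2 - 20*Z/7)
(M + w(446)) - 337676 = (-132736 + (156 + 446**2 - 20/7*446)) - 337676 = (-132736 + (156 + 198916 - 8920/7)) - 337676 = (-132736 + 1384584/7) - 337676 = 455432/7 - 337676 = -1908300/7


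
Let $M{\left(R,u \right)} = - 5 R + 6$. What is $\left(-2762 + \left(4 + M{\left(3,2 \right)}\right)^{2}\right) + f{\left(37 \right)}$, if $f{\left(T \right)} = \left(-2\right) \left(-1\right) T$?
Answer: $-2663$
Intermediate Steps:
$M{\left(R,u \right)} = 6 - 5 R$
$f{\left(T \right)} = 2 T$
$\left(-2762 + \left(4 + M{\left(3,2 \right)}\right)^{2}\right) + f{\left(37 \right)} = \left(-2762 + \left(4 + \left(6 - 15\right)\right)^{2}\right) + 2 \cdot 37 = \left(-2762 + \left(4 + \left(6 - 15\right)\right)^{2}\right) + 74 = \left(-2762 + \left(4 - 9\right)^{2}\right) + 74 = \left(-2762 + \left(-5\right)^{2}\right) + 74 = \left(-2762 + 25\right) + 74 = -2737 + 74 = -2663$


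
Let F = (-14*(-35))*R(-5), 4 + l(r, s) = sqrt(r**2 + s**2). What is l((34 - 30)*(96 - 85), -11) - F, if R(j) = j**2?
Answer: -12254 + 11*sqrt(17) ≈ -12209.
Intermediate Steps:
l(r, s) = -4 + sqrt(r**2 + s**2)
F = 12250 (F = -14*(-35)*(-5)**2 = 490*25 = 12250)
l((34 - 30)*(96 - 85), -11) - F = (-4 + sqrt(((34 - 30)*(96 - 85))**2 + (-11)**2)) - 1*12250 = (-4 + sqrt((4*11)**2 + 121)) - 12250 = (-4 + sqrt(44**2 + 121)) - 12250 = (-4 + sqrt(1936 + 121)) - 12250 = (-4 + sqrt(2057)) - 12250 = (-4 + 11*sqrt(17)) - 12250 = -12254 + 11*sqrt(17)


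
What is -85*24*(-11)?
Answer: 22440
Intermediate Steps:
-85*24*(-11) = -2040*(-11) = 22440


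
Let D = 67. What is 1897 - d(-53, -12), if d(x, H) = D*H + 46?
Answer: 2655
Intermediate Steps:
d(x, H) = 46 + 67*H (d(x, H) = 67*H + 46 = 46 + 67*H)
1897 - d(-53, -12) = 1897 - (46 + 67*(-12)) = 1897 - (46 - 804) = 1897 - 1*(-758) = 1897 + 758 = 2655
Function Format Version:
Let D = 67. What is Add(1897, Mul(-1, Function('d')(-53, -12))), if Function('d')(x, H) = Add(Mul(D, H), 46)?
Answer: 2655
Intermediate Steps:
Function('d')(x, H) = Add(46, Mul(67, H)) (Function('d')(x, H) = Add(Mul(67, H), 46) = Add(46, Mul(67, H)))
Add(1897, Mul(-1, Function('d')(-53, -12))) = Add(1897, Mul(-1, Add(46, Mul(67, -12)))) = Add(1897, Mul(-1, Add(46, -804))) = Add(1897, Mul(-1, -758)) = Add(1897, 758) = 2655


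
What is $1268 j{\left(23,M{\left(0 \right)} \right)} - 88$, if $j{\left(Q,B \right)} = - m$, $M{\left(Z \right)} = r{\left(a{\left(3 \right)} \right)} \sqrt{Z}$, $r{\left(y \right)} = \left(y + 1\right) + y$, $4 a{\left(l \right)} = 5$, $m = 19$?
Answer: $-24180$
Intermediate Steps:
$a{\left(l \right)} = \frac{5}{4}$ ($a{\left(l \right)} = \frac{1}{4} \cdot 5 = \frac{5}{4}$)
$r{\left(y \right)} = 1 + 2 y$ ($r{\left(y \right)} = \left(1 + y\right) + y = 1 + 2 y$)
$M{\left(Z \right)} = \frac{7 \sqrt{Z}}{2}$ ($M{\left(Z \right)} = \left(1 + 2 \cdot \frac{5}{4}\right) \sqrt{Z} = \left(1 + \frac{5}{2}\right) \sqrt{Z} = \frac{7 \sqrt{Z}}{2}$)
$j{\left(Q,B \right)} = -19$ ($j{\left(Q,B \right)} = \left(-1\right) 19 = -19$)
$1268 j{\left(23,M{\left(0 \right)} \right)} - 88 = 1268 \left(-19\right) - 88 = -24092 - 88 = -24180$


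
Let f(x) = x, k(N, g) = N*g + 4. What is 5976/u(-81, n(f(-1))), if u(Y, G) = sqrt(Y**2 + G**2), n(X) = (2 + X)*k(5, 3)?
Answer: 2988*sqrt(6922)/3461 ≈ 71.828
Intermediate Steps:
k(N, g) = 4 + N*g
n(X) = 38 + 19*X (n(X) = (2 + X)*(4 + 5*3) = (2 + X)*(4 + 15) = (2 + X)*19 = 38 + 19*X)
u(Y, G) = sqrt(G**2 + Y**2)
5976/u(-81, n(f(-1))) = 5976/(sqrt((38 + 19*(-1))**2 + (-81)**2)) = 5976/(sqrt((38 - 19)**2 + 6561)) = 5976/(sqrt(19**2 + 6561)) = 5976/(sqrt(361 + 6561)) = 5976/(sqrt(6922)) = 5976*(sqrt(6922)/6922) = 2988*sqrt(6922)/3461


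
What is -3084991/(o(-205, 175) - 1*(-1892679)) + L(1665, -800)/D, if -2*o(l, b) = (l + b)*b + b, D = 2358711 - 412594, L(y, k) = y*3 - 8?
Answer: -11988603970523/7376626098661 ≈ -1.6252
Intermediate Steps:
L(y, k) = -8 + 3*y (L(y, k) = 3*y - 8 = -8 + 3*y)
D = 1946117
o(l, b) = -b/2 - b*(b + l)/2 (o(l, b) = -((l + b)*b + b)/2 = -((b + l)*b + b)/2 = -(b*(b + l) + b)/2 = -(b + b*(b + l))/2 = -b/2 - b*(b + l)/2)
-3084991/(o(-205, 175) - 1*(-1892679)) + L(1665, -800)/D = -3084991/(-1/2*175*(1 + 175 - 205) - 1*(-1892679)) + (-8 + 3*1665)/1946117 = -3084991/(-1/2*175*(-29) + 1892679) + (-8 + 4995)*(1/1946117) = -3084991/(5075/2 + 1892679) + 4987*(1/1946117) = -3084991/3790433/2 + 4987/1946117 = -3084991*2/3790433 + 4987/1946117 = -6169982/3790433 + 4987/1946117 = -11988603970523/7376626098661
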